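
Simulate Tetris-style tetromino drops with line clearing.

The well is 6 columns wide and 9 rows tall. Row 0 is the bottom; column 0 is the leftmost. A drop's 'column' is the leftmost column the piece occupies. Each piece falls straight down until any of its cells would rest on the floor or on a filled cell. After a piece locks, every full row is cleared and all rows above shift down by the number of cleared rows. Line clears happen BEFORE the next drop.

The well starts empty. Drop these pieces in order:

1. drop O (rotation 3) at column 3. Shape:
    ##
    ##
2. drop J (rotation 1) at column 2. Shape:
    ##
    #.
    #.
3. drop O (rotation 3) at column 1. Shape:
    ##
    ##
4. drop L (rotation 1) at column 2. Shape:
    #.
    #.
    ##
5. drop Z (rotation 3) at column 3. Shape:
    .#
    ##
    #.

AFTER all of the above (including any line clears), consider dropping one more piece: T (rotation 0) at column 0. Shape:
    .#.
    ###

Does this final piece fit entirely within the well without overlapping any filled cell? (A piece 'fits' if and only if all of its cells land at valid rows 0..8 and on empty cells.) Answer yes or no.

Answer: no

Derivation:
Drop 1: O rot3 at col 3 lands with bottom-row=0; cleared 0 line(s) (total 0); column heights now [0 0 0 2 2 0], max=2
Drop 2: J rot1 at col 2 lands with bottom-row=0; cleared 0 line(s) (total 0); column heights now [0 0 3 3 2 0], max=3
Drop 3: O rot3 at col 1 lands with bottom-row=3; cleared 0 line(s) (total 0); column heights now [0 5 5 3 2 0], max=5
Drop 4: L rot1 at col 2 lands with bottom-row=5; cleared 0 line(s) (total 0); column heights now [0 5 8 6 2 0], max=8
Drop 5: Z rot3 at col 3 lands with bottom-row=6; cleared 0 line(s) (total 0); column heights now [0 5 8 8 9 0], max=9
Test piece T rot0 at col 0 (width 3): heights before test = [0 5 8 8 9 0]; fits = False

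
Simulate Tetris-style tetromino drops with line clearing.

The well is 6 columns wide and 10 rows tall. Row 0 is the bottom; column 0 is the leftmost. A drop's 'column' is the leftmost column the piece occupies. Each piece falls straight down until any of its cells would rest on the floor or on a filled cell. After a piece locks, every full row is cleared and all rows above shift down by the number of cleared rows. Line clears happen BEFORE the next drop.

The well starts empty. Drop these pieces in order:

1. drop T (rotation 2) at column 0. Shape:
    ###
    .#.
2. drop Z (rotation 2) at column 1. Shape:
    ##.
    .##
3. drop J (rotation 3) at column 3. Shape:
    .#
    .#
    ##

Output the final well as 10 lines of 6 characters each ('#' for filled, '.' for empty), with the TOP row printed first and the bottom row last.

Answer: ......
......
......
......
....#.
....#.
.####.
..##..
###...
.#....

Derivation:
Drop 1: T rot2 at col 0 lands with bottom-row=0; cleared 0 line(s) (total 0); column heights now [2 2 2 0 0 0], max=2
Drop 2: Z rot2 at col 1 lands with bottom-row=2; cleared 0 line(s) (total 0); column heights now [2 4 4 3 0 0], max=4
Drop 3: J rot3 at col 3 lands with bottom-row=3; cleared 0 line(s) (total 0); column heights now [2 4 4 4 6 0], max=6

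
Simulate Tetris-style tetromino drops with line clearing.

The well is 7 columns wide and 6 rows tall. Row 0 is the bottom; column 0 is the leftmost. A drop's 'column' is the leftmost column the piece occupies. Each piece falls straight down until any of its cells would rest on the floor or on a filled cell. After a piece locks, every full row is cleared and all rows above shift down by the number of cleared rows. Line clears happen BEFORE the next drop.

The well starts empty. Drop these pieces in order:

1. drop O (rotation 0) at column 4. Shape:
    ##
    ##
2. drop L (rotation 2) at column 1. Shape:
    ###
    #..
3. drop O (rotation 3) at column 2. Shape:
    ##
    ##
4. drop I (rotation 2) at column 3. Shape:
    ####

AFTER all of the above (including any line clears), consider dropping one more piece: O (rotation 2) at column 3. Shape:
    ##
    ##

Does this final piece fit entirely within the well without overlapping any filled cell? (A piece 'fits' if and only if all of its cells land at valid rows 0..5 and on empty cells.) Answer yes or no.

Drop 1: O rot0 at col 4 lands with bottom-row=0; cleared 0 line(s) (total 0); column heights now [0 0 0 0 2 2 0], max=2
Drop 2: L rot2 at col 1 lands with bottom-row=0; cleared 0 line(s) (total 0); column heights now [0 2 2 2 2 2 0], max=2
Drop 3: O rot3 at col 2 lands with bottom-row=2; cleared 0 line(s) (total 0); column heights now [0 2 4 4 2 2 0], max=4
Drop 4: I rot2 at col 3 lands with bottom-row=4; cleared 0 line(s) (total 0); column heights now [0 2 4 5 5 5 5], max=5
Test piece O rot2 at col 3 (width 2): heights before test = [0 2 4 5 5 5 5]; fits = False

Answer: no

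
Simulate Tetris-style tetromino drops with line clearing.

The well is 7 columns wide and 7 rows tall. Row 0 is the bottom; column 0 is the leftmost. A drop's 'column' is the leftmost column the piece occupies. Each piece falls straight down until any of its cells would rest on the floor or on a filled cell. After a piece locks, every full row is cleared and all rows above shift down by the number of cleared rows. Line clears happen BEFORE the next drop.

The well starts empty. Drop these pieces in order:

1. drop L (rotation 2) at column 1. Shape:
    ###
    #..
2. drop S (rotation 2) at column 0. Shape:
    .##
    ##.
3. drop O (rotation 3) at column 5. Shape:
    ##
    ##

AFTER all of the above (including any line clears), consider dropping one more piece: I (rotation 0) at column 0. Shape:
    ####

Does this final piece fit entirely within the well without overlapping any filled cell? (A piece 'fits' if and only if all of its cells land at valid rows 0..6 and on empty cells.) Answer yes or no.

Answer: yes

Derivation:
Drop 1: L rot2 at col 1 lands with bottom-row=0; cleared 0 line(s) (total 0); column heights now [0 2 2 2 0 0 0], max=2
Drop 2: S rot2 at col 0 lands with bottom-row=2; cleared 0 line(s) (total 0); column heights now [3 4 4 2 0 0 0], max=4
Drop 3: O rot3 at col 5 lands with bottom-row=0; cleared 0 line(s) (total 0); column heights now [3 4 4 2 0 2 2], max=4
Test piece I rot0 at col 0 (width 4): heights before test = [3 4 4 2 0 2 2]; fits = True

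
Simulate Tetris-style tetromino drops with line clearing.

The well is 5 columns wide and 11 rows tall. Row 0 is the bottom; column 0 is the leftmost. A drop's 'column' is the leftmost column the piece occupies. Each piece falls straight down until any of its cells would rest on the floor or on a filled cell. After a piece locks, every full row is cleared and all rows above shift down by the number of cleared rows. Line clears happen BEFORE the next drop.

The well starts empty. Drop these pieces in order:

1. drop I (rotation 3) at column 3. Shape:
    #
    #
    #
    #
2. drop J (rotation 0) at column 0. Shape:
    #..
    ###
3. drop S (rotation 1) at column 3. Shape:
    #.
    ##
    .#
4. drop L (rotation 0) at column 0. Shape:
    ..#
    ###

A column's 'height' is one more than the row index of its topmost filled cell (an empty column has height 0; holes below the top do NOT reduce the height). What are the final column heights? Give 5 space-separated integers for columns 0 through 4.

Answer: 3 3 4 6 5

Derivation:
Drop 1: I rot3 at col 3 lands with bottom-row=0; cleared 0 line(s) (total 0); column heights now [0 0 0 4 0], max=4
Drop 2: J rot0 at col 0 lands with bottom-row=0; cleared 0 line(s) (total 0); column heights now [2 1 1 4 0], max=4
Drop 3: S rot1 at col 3 lands with bottom-row=3; cleared 0 line(s) (total 0); column heights now [2 1 1 6 5], max=6
Drop 4: L rot0 at col 0 lands with bottom-row=2; cleared 0 line(s) (total 0); column heights now [3 3 4 6 5], max=6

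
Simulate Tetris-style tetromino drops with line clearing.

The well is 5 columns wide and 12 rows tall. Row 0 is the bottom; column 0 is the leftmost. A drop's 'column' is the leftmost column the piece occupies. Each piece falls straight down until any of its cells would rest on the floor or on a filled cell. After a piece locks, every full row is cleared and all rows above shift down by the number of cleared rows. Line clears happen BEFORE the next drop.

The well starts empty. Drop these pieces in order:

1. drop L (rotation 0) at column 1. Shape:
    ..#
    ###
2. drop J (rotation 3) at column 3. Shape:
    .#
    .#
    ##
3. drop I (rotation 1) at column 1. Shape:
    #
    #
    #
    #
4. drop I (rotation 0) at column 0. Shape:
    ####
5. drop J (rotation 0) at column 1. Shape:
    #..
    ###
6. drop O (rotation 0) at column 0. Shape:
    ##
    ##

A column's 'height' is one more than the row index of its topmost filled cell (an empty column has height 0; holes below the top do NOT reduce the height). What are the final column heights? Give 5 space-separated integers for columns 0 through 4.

Drop 1: L rot0 at col 1 lands with bottom-row=0; cleared 0 line(s) (total 0); column heights now [0 1 1 2 0], max=2
Drop 2: J rot3 at col 3 lands with bottom-row=2; cleared 0 line(s) (total 0); column heights now [0 1 1 3 5], max=5
Drop 3: I rot1 at col 1 lands with bottom-row=1; cleared 0 line(s) (total 0); column heights now [0 5 1 3 5], max=5
Drop 4: I rot0 at col 0 lands with bottom-row=5; cleared 0 line(s) (total 0); column heights now [6 6 6 6 5], max=6
Drop 5: J rot0 at col 1 lands with bottom-row=6; cleared 0 line(s) (total 0); column heights now [6 8 7 7 5], max=8
Drop 6: O rot0 at col 0 lands with bottom-row=8; cleared 0 line(s) (total 0); column heights now [10 10 7 7 5], max=10

Answer: 10 10 7 7 5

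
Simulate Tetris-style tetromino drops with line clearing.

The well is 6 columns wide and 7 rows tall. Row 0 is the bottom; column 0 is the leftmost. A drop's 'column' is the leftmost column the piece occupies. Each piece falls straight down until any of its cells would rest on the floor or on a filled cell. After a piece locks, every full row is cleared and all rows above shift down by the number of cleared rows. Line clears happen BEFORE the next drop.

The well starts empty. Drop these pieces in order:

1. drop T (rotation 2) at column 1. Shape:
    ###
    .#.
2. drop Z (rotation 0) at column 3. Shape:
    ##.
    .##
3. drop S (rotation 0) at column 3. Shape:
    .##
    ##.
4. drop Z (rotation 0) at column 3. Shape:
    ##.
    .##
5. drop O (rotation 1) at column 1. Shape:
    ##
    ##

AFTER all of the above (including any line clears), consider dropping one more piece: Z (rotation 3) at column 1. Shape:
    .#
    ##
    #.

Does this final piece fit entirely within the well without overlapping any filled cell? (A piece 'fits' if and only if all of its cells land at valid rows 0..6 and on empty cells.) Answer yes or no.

Answer: yes

Derivation:
Drop 1: T rot2 at col 1 lands with bottom-row=0; cleared 0 line(s) (total 0); column heights now [0 2 2 2 0 0], max=2
Drop 2: Z rot0 at col 3 lands with bottom-row=1; cleared 0 line(s) (total 0); column heights now [0 2 2 3 3 2], max=3
Drop 3: S rot0 at col 3 lands with bottom-row=3; cleared 0 line(s) (total 0); column heights now [0 2 2 4 5 5], max=5
Drop 4: Z rot0 at col 3 lands with bottom-row=5; cleared 0 line(s) (total 0); column heights now [0 2 2 7 7 6], max=7
Drop 5: O rot1 at col 1 lands with bottom-row=2; cleared 0 line(s) (total 0); column heights now [0 4 4 7 7 6], max=7
Test piece Z rot3 at col 1 (width 2): heights before test = [0 4 4 7 7 6]; fits = True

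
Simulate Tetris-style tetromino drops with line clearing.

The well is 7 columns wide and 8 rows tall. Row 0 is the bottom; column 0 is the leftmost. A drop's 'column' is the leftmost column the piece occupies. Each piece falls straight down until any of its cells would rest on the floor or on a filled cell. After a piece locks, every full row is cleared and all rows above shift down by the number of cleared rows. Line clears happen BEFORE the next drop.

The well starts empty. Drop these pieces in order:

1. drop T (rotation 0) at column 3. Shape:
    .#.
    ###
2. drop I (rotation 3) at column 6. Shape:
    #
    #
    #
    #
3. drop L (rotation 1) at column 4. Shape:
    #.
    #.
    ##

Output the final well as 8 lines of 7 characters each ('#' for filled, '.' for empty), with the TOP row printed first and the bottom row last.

Answer: .......
.......
.......
....#..
....#.#
....###
....#.#
...####

Derivation:
Drop 1: T rot0 at col 3 lands with bottom-row=0; cleared 0 line(s) (total 0); column heights now [0 0 0 1 2 1 0], max=2
Drop 2: I rot3 at col 6 lands with bottom-row=0; cleared 0 line(s) (total 0); column heights now [0 0 0 1 2 1 4], max=4
Drop 3: L rot1 at col 4 lands with bottom-row=2; cleared 0 line(s) (total 0); column heights now [0 0 0 1 5 3 4], max=5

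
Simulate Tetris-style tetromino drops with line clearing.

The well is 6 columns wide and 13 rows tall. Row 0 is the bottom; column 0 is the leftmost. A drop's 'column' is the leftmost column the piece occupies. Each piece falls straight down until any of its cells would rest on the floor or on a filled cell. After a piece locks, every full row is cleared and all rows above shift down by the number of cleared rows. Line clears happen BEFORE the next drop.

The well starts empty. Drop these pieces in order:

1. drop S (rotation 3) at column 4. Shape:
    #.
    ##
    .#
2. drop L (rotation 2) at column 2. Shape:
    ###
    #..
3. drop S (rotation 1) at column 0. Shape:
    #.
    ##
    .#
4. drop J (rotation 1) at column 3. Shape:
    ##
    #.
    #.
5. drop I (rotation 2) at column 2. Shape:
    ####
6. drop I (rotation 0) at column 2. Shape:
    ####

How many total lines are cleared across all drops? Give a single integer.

Drop 1: S rot3 at col 4 lands with bottom-row=0; cleared 0 line(s) (total 0); column heights now [0 0 0 0 3 2], max=3
Drop 2: L rot2 at col 2 lands with bottom-row=2; cleared 0 line(s) (total 0); column heights now [0 0 4 4 4 2], max=4
Drop 3: S rot1 at col 0 lands with bottom-row=0; cleared 0 line(s) (total 0); column heights now [3 2 4 4 4 2], max=4
Drop 4: J rot1 at col 3 lands with bottom-row=4; cleared 0 line(s) (total 0); column heights now [3 2 4 7 7 2], max=7
Drop 5: I rot2 at col 2 lands with bottom-row=7; cleared 0 line(s) (total 0); column heights now [3 2 8 8 8 8], max=8
Drop 6: I rot0 at col 2 lands with bottom-row=8; cleared 0 line(s) (total 0); column heights now [3 2 9 9 9 9], max=9

Answer: 0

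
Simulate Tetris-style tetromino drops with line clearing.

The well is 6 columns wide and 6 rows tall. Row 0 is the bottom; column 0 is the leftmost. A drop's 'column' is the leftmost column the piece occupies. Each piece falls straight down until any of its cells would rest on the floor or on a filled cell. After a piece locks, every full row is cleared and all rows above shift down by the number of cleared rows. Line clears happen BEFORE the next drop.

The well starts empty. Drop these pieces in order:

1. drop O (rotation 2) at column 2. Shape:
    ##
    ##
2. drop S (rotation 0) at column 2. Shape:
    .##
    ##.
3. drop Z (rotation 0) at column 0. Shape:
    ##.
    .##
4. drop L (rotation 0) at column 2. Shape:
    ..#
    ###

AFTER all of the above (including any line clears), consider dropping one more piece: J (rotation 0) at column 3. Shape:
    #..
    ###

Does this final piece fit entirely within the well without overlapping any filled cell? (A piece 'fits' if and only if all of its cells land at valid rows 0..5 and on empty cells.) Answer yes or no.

Answer: no

Derivation:
Drop 1: O rot2 at col 2 lands with bottom-row=0; cleared 0 line(s) (total 0); column heights now [0 0 2 2 0 0], max=2
Drop 2: S rot0 at col 2 lands with bottom-row=2; cleared 0 line(s) (total 0); column heights now [0 0 3 4 4 0], max=4
Drop 3: Z rot0 at col 0 lands with bottom-row=3; cleared 0 line(s) (total 0); column heights now [5 5 4 4 4 0], max=5
Drop 4: L rot0 at col 2 lands with bottom-row=4; cleared 0 line(s) (total 0); column heights now [5 5 5 5 6 0], max=6
Test piece J rot0 at col 3 (width 3): heights before test = [5 5 5 5 6 0]; fits = False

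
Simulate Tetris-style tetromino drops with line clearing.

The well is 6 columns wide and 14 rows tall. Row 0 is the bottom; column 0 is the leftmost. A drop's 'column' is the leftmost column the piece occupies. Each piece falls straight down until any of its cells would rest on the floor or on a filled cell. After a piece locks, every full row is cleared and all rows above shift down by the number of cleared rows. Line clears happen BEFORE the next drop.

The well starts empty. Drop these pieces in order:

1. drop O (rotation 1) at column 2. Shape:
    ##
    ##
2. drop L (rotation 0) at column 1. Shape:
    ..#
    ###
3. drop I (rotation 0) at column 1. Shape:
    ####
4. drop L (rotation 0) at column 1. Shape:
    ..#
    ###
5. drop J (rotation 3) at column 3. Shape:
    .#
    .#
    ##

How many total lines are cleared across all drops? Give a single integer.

Drop 1: O rot1 at col 2 lands with bottom-row=0; cleared 0 line(s) (total 0); column heights now [0 0 2 2 0 0], max=2
Drop 2: L rot0 at col 1 lands with bottom-row=2; cleared 0 line(s) (total 0); column heights now [0 3 3 4 0 0], max=4
Drop 3: I rot0 at col 1 lands with bottom-row=4; cleared 0 line(s) (total 0); column heights now [0 5 5 5 5 0], max=5
Drop 4: L rot0 at col 1 lands with bottom-row=5; cleared 0 line(s) (total 0); column heights now [0 6 6 7 5 0], max=7
Drop 5: J rot3 at col 3 lands with bottom-row=7; cleared 0 line(s) (total 0); column heights now [0 6 6 8 10 0], max=10

Answer: 0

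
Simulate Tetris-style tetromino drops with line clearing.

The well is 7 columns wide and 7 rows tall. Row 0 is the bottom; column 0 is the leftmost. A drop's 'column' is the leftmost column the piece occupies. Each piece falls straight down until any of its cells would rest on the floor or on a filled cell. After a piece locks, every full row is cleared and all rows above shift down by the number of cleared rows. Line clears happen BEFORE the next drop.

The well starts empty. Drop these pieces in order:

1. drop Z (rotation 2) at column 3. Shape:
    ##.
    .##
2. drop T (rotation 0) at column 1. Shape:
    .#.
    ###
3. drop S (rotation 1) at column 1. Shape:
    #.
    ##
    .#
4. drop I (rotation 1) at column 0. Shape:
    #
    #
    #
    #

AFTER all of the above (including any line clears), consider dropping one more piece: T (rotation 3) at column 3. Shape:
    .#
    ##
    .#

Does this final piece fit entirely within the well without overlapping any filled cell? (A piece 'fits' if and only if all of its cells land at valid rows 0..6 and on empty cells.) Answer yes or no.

Drop 1: Z rot2 at col 3 lands with bottom-row=0; cleared 0 line(s) (total 0); column heights now [0 0 0 2 2 1 0], max=2
Drop 2: T rot0 at col 1 lands with bottom-row=2; cleared 0 line(s) (total 0); column heights now [0 3 4 3 2 1 0], max=4
Drop 3: S rot1 at col 1 lands with bottom-row=4; cleared 0 line(s) (total 0); column heights now [0 7 6 3 2 1 0], max=7
Drop 4: I rot1 at col 0 lands with bottom-row=0; cleared 0 line(s) (total 0); column heights now [4 7 6 3 2 1 0], max=7
Test piece T rot3 at col 3 (width 2): heights before test = [4 7 6 3 2 1 0]; fits = True

Answer: yes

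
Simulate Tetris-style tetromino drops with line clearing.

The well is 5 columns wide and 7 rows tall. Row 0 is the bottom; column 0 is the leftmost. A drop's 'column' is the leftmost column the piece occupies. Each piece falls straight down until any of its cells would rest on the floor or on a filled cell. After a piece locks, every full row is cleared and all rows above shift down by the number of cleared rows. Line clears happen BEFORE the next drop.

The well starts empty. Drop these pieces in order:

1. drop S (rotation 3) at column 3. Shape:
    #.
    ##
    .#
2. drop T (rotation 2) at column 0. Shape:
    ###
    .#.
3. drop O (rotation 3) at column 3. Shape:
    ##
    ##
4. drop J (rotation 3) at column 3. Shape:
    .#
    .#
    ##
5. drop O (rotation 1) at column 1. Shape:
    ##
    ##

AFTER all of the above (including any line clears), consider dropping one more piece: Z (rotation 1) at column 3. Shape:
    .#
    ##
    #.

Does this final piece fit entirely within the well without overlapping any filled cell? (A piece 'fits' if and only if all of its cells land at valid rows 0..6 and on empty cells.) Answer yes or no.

Drop 1: S rot3 at col 3 lands with bottom-row=0; cleared 0 line(s) (total 0); column heights now [0 0 0 3 2], max=3
Drop 2: T rot2 at col 0 lands with bottom-row=0; cleared 1 line(s) (total 1); column heights now [0 1 0 2 1], max=2
Drop 3: O rot3 at col 3 lands with bottom-row=2; cleared 0 line(s) (total 1); column heights now [0 1 0 4 4], max=4
Drop 4: J rot3 at col 3 lands with bottom-row=4; cleared 0 line(s) (total 1); column heights now [0 1 0 5 7], max=7
Drop 5: O rot1 at col 1 lands with bottom-row=1; cleared 0 line(s) (total 1); column heights now [0 3 3 5 7], max=7
Test piece Z rot1 at col 3 (width 2): heights before test = [0 3 3 5 7]; fits = False

Answer: no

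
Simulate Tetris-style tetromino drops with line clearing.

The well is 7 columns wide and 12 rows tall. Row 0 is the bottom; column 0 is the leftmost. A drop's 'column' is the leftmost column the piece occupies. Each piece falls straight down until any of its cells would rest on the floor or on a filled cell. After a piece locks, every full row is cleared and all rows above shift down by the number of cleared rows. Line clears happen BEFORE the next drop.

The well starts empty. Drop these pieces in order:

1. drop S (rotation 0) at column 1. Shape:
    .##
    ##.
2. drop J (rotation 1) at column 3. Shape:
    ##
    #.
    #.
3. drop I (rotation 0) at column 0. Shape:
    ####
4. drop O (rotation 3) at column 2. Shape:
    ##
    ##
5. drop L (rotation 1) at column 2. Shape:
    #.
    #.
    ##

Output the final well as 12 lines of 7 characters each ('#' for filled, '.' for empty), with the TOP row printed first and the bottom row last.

Answer: .......
..#....
..#....
..##...
..##...
..##...
####...
...##..
...#...
...#...
..##...
.##....

Derivation:
Drop 1: S rot0 at col 1 lands with bottom-row=0; cleared 0 line(s) (total 0); column heights now [0 1 2 2 0 0 0], max=2
Drop 2: J rot1 at col 3 lands with bottom-row=2; cleared 0 line(s) (total 0); column heights now [0 1 2 5 5 0 0], max=5
Drop 3: I rot0 at col 0 lands with bottom-row=5; cleared 0 line(s) (total 0); column heights now [6 6 6 6 5 0 0], max=6
Drop 4: O rot3 at col 2 lands with bottom-row=6; cleared 0 line(s) (total 0); column heights now [6 6 8 8 5 0 0], max=8
Drop 5: L rot1 at col 2 lands with bottom-row=8; cleared 0 line(s) (total 0); column heights now [6 6 11 9 5 0 0], max=11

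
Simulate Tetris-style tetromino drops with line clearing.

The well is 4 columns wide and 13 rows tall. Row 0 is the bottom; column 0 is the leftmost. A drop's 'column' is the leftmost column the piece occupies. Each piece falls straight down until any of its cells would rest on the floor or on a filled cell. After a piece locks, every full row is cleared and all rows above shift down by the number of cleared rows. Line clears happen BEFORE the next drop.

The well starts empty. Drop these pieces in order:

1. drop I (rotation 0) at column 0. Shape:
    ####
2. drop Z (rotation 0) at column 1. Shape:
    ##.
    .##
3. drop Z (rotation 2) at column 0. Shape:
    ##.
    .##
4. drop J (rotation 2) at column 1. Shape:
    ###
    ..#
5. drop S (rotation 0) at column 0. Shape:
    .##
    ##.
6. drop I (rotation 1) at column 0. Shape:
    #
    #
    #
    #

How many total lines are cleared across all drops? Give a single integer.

Drop 1: I rot0 at col 0 lands with bottom-row=0; cleared 1 line(s) (total 1); column heights now [0 0 0 0], max=0
Drop 2: Z rot0 at col 1 lands with bottom-row=0; cleared 0 line(s) (total 1); column heights now [0 2 2 1], max=2
Drop 3: Z rot2 at col 0 lands with bottom-row=2; cleared 0 line(s) (total 1); column heights now [4 4 3 1], max=4
Drop 4: J rot2 at col 1 lands with bottom-row=3; cleared 0 line(s) (total 1); column heights now [4 5 5 5], max=5
Drop 5: S rot0 at col 0 lands with bottom-row=5; cleared 0 line(s) (total 1); column heights now [6 7 7 5], max=7
Drop 6: I rot1 at col 0 lands with bottom-row=6; cleared 0 line(s) (total 1); column heights now [10 7 7 5], max=10

Answer: 1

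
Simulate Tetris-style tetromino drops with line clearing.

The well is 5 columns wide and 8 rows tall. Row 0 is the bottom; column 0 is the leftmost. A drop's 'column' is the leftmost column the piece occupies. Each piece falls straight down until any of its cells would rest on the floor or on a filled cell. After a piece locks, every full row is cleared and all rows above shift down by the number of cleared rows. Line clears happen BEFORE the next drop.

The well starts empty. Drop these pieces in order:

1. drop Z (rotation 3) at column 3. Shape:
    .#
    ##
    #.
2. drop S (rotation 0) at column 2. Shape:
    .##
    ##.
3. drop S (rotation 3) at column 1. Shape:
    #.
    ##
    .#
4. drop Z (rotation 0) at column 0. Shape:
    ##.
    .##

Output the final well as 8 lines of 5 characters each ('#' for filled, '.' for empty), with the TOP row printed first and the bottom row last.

Drop 1: Z rot3 at col 3 lands with bottom-row=0; cleared 0 line(s) (total 0); column heights now [0 0 0 2 3], max=3
Drop 2: S rot0 at col 2 lands with bottom-row=2; cleared 0 line(s) (total 0); column heights now [0 0 3 4 4], max=4
Drop 3: S rot3 at col 1 lands with bottom-row=3; cleared 0 line(s) (total 0); column heights now [0 6 5 4 4], max=6
Drop 4: Z rot0 at col 0 lands with bottom-row=6; cleared 0 line(s) (total 0); column heights now [8 8 7 4 4], max=8

Answer: ##...
.##..
.#...
.##..
..###
..###
...##
...#.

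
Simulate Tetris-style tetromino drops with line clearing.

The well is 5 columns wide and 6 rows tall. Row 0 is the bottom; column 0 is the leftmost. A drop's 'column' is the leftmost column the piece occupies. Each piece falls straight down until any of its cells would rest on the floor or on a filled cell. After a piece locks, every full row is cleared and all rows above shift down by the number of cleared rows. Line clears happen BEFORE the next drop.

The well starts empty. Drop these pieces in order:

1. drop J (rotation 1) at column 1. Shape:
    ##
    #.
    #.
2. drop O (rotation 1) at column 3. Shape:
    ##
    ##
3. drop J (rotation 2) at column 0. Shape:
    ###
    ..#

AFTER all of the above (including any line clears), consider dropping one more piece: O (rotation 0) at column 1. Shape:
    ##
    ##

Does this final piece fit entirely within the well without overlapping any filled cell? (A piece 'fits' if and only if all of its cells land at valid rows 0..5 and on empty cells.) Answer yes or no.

Drop 1: J rot1 at col 1 lands with bottom-row=0; cleared 0 line(s) (total 0); column heights now [0 3 3 0 0], max=3
Drop 2: O rot1 at col 3 lands with bottom-row=0; cleared 0 line(s) (total 0); column heights now [0 3 3 2 2], max=3
Drop 3: J rot2 at col 0 lands with bottom-row=3; cleared 0 line(s) (total 0); column heights now [5 5 5 2 2], max=5
Test piece O rot0 at col 1 (width 2): heights before test = [5 5 5 2 2]; fits = False

Answer: no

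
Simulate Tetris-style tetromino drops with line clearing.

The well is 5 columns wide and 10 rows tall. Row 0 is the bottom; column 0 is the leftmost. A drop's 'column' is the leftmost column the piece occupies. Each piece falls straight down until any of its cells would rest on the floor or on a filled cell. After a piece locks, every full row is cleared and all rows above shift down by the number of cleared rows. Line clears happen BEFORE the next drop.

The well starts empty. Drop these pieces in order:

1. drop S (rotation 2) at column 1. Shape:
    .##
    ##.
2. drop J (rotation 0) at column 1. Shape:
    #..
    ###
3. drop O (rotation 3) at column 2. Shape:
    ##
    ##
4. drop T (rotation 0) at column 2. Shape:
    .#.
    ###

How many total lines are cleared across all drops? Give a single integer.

Answer: 0

Derivation:
Drop 1: S rot2 at col 1 lands with bottom-row=0; cleared 0 line(s) (total 0); column heights now [0 1 2 2 0], max=2
Drop 2: J rot0 at col 1 lands with bottom-row=2; cleared 0 line(s) (total 0); column heights now [0 4 3 3 0], max=4
Drop 3: O rot3 at col 2 lands with bottom-row=3; cleared 0 line(s) (total 0); column heights now [0 4 5 5 0], max=5
Drop 4: T rot0 at col 2 lands with bottom-row=5; cleared 0 line(s) (total 0); column heights now [0 4 6 7 6], max=7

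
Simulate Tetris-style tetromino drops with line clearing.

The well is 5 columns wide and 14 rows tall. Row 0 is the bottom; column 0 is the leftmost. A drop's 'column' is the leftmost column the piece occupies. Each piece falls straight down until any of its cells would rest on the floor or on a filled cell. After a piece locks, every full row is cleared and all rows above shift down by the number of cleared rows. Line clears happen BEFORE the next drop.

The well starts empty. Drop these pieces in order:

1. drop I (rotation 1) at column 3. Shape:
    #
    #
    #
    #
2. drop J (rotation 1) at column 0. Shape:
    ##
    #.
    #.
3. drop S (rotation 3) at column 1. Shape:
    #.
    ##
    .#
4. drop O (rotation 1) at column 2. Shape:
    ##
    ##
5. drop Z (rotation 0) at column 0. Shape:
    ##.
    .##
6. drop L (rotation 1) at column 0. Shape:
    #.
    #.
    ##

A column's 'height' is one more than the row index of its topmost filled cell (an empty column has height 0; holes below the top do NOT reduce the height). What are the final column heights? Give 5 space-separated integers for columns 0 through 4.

Drop 1: I rot1 at col 3 lands with bottom-row=0; cleared 0 line(s) (total 0); column heights now [0 0 0 4 0], max=4
Drop 2: J rot1 at col 0 lands with bottom-row=0; cleared 0 line(s) (total 0); column heights now [3 3 0 4 0], max=4
Drop 3: S rot3 at col 1 lands with bottom-row=2; cleared 0 line(s) (total 0); column heights now [3 5 4 4 0], max=5
Drop 4: O rot1 at col 2 lands with bottom-row=4; cleared 0 line(s) (total 0); column heights now [3 5 6 6 0], max=6
Drop 5: Z rot0 at col 0 lands with bottom-row=6; cleared 0 line(s) (total 0); column heights now [8 8 7 6 0], max=8
Drop 6: L rot1 at col 0 lands with bottom-row=8; cleared 0 line(s) (total 0); column heights now [11 9 7 6 0], max=11

Answer: 11 9 7 6 0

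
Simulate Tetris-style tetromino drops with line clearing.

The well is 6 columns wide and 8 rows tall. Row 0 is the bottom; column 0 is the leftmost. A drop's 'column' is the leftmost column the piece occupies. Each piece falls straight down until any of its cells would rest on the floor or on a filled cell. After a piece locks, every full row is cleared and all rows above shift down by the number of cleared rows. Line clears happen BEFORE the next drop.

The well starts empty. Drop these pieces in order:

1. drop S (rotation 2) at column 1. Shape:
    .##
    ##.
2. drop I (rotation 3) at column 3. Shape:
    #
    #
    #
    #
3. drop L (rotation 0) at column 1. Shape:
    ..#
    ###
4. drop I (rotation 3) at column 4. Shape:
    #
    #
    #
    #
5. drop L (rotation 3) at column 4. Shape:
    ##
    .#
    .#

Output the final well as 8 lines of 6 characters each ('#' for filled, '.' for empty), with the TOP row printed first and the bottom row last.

Answer: ...#..
.###..
...#..
...###
...###
...###
..###.
.##.#.

Derivation:
Drop 1: S rot2 at col 1 lands with bottom-row=0; cleared 0 line(s) (total 0); column heights now [0 1 2 2 0 0], max=2
Drop 2: I rot3 at col 3 lands with bottom-row=2; cleared 0 line(s) (total 0); column heights now [0 1 2 6 0 0], max=6
Drop 3: L rot0 at col 1 lands with bottom-row=6; cleared 0 line(s) (total 0); column heights now [0 7 7 8 0 0], max=8
Drop 4: I rot3 at col 4 lands with bottom-row=0; cleared 0 line(s) (total 0); column heights now [0 7 7 8 4 0], max=8
Drop 5: L rot3 at col 4 lands with bottom-row=2; cleared 0 line(s) (total 0); column heights now [0 7 7 8 5 5], max=8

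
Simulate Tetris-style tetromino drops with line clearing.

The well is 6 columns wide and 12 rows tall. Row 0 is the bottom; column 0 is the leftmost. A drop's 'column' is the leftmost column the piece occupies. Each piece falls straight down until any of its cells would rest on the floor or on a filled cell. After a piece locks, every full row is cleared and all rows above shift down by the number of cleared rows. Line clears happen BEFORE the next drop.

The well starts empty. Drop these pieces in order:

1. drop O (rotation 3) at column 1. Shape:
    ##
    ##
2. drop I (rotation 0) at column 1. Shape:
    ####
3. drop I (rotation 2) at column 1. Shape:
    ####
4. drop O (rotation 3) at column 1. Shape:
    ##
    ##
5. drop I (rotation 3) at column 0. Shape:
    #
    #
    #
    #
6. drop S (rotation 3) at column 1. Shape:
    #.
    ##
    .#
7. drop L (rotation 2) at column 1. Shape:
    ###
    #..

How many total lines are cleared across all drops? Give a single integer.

Answer: 0

Derivation:
Drop 1: O rot3 at col 1 lands with bottom-row=0; cleared 0 line(s) (total 0); column heights now [0 2 2 0 0 0], max=2
Drop 2: I rot0 at col 1 lands with bottom-row=2; cleared 0 line(s) (total 0); column heights now [0 3 3 3 3 0], max=3
Drop 3: I rot2 at col 1 lands with bottom-row=3; cleared 0 line(s) (total 0); column heights now [0 4 4 4 4 0], max=4
Drop 4: O rot3 at col 1 lands with bottom-row=4; cleared 0 line(s) (total 0); column heights now [0 6 6 4 4 0], max=6
Drop 5: I rot3 at col 0 lands with bottom-row=0; cleared 0 line(s) (total 0); column heights now [4 6 6 4 4 0], max=6
Drop 6: S rot3 at col 1 lands with bottom-row=6; cleared 0 line(s) (total 0); column heights now [4 9 8 4 4 0], max=9
Drop 7: L rot2 at col 1 lands with bottom-row=9; cleared 0 line(s) (total 0); column heights now [4 11 11 11 4 0], max=11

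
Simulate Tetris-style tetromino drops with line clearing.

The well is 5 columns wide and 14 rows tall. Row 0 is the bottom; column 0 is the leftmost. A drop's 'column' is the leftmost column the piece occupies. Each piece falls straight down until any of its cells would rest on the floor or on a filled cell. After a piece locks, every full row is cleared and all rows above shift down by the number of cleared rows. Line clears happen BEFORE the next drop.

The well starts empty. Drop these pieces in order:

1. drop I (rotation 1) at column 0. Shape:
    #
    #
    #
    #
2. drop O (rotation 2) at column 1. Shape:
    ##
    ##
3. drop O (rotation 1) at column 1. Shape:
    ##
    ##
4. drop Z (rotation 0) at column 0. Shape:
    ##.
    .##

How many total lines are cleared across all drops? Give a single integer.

Drop 1: I rot1 at col 0 lands with bottom-row=0; cleared 0 line(s) (total 0); column heights now [4 0 0 0 0], max=4
Drop 2: O rot2 at col 1 lands with bottom-row=0; cleared 0 line(s) (total 0); column heights now [4 2 2 0 0], max=4
Drop 3: O rot1 at col 1 lands with bottom-row=2; cleared 0 line(s) (total 0); column heights now [4 4 4 0 0], max=4
Drop 4: Z rot0 at col 0 lands with bottom-row=4; cleared 0 line(s) (total 0); column heights now [6 6 5 0 0], max=6

Answer: 0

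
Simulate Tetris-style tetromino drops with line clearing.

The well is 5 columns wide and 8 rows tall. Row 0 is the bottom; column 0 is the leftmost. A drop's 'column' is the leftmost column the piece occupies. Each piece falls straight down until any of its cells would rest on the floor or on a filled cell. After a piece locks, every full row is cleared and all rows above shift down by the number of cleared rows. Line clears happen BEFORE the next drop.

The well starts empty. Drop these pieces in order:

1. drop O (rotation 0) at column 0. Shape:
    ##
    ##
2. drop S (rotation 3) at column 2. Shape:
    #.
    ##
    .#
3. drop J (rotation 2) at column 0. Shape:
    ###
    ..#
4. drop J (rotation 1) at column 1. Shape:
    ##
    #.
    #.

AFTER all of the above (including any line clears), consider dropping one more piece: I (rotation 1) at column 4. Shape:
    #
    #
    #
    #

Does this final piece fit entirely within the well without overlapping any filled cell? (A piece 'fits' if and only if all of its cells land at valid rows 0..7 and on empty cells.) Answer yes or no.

Answer: yes

Derivation:
Drop 1: O rot0 at col 0 lands with bottom-row=0; cleared 0 line(s) (total 0); column heights now [2 2 0 0 0], max=2
Drop 2: S rot3 at col 2 lands with bottom-row=0; cleared 0 line(s) (total 0); column heights now [2 2 3 2 0], max=3
Drop 3: J rot2 at col 0 lands with bottom-row=3; cleared 0 line(s) (total 0); column heights now [5 5 5 2 0], max=5
Drop 4: J rot1 at col 1 lands with bottom-row=5; cleared 0 line(s) (total 0); column heights now [5 8 8 2 0], max=8
Test piece I rot1 at col 4 (width 1): heights before test = [5 8 8 2 0]; fits = True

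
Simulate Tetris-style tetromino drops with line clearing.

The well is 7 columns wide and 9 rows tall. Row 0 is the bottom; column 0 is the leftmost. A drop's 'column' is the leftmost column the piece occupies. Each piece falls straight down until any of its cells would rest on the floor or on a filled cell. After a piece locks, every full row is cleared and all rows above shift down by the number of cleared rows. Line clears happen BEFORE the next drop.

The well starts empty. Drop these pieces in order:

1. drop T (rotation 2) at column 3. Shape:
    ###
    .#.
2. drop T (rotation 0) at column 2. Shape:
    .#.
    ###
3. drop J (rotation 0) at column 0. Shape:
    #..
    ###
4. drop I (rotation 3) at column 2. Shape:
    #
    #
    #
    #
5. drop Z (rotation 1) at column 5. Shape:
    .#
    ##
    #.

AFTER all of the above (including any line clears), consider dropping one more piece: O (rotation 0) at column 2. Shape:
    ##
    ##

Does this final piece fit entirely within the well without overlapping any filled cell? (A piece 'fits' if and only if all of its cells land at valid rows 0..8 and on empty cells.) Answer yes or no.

Answer: no

Derivation:
Drop 1: T rot2 at col 3 lands with bottom-row=0; cleared 0 line(s) (total 0); column heights now [0 0 0 2 2 2 0], max=2
Drop 2: T rot0 at col 2 lands with bottom-row=2; cleared 0 line(s) (total 0); column heights now [0 0 3 4 3 2 0], max=4
Drop 3: J rot0 at col 0 lands with bottom-row=3; cleared 0 line(s) (total 0); column heights now [5 4 4 4 3 2 0], max=5
Drop 4: I rot3 at col 2 lands with bottom-row=4; cleared 0 line(s) (total 0); column heights now [5 4 8 4 3 2 0], max=8
Drop 5: Z rot1 at col 5 lands with bottom-row=2; cleared 0 line(s) (total 0); column heights now [5 4 8 4 3 4 5], max=8
Test piece O rot0 at col 2 (width 2): heights before test = [5 4 8 4 3 4 5]; fits = False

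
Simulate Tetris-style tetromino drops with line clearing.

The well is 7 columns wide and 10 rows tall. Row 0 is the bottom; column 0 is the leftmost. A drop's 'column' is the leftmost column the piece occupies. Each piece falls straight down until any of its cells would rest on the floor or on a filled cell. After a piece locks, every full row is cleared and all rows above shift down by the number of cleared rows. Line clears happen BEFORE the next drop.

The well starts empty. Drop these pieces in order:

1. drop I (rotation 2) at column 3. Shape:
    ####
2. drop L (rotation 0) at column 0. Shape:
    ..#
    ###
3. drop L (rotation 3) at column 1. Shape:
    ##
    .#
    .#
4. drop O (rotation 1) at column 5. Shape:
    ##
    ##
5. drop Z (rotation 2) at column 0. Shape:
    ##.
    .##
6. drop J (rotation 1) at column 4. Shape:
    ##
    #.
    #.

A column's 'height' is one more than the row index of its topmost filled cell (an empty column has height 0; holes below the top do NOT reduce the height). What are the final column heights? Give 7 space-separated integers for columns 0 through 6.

Answer: 6 6 5 0 3 3 2

Derivation:
Drop 1: I rot2 at col 3 lands with bottom-row=0; cleared 0 line(s) (total 0); column heights now [0 0 0 1 1 1 1], max=1
Drop 2: L rot0 at col 0 lands with bottom-row=0; cleared 1 line(s) (total 1); column heights now [0 0 1 0 0 0 0], max=1
Drop 3: L rot3 at col 1 lands with bottom-row=1; cleared 0 line(s) (total 1); column heights now [0 4 4 0 0 0 0], max=4
Drop 4: O rot1 at col 5 lands with bottom-row=0; cleared 0 line(s) (total 1); column heights now [0 4 4 0 0 2 2], max=4
Drop 5: Z rot2 at col 0 lands with bottom-row=4; cleared 0 line(s) (total 1); column heights now [6 6 5 0 0 2 2], max=6
Drop 6: J rot1 at col 4 lands with bottom-row=0; cleared 0 line(s) (total 1); column heights now [6 6 5 0 3 3 2], max=6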